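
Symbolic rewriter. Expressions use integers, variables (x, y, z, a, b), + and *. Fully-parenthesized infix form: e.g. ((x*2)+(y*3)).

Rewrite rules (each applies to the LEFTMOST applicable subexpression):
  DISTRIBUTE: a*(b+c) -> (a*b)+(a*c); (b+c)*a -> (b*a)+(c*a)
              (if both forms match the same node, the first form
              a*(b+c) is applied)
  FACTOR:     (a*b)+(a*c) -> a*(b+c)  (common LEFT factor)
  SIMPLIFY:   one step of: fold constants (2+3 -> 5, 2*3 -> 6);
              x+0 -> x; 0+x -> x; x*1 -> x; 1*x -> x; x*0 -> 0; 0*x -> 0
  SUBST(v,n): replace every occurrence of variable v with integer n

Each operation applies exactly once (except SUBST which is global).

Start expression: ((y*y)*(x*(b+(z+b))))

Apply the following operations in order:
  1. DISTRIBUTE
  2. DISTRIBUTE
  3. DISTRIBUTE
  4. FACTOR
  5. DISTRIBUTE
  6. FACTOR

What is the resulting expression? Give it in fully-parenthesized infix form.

Answer: ((y*y)*((x*b)+((x*z)+(x*b))))

Derivation:
Start: ((y*y)*(x*(b+(z+b))))
Apply DISTRIBUTE at R (target: (x*(b+(z+b)))): ((y*y)*(x*(b+(z+b)))) -> ((y*y)*((x*b)+(x*(z+b))))
Apply DISTRIBUTE at root (target: ((y*y)*((x*b)+(x*(z+b))))): ((y*y)*((x*b)+(x*(z+b)))) -> (((y*y)*(x*b))+((y*y)*(x*(z+b))))
Apply DISTRIBUTE at RR (target: (x*(z+b))): (((y*y)*(x*b))+((y*y)*(x*(z+b)))) -> (((y*y)*(x*b))+((y*y)*((x*z)+(x*b))))
Apply FACTOR at root (target: (((y*y)*(x*b))+((y*y)*((x*z)+(x*b))))): (((y*y)*(x*b))+((y*y)*((x*z)+(x*b)))) -> ((y*y)*((x*b)+((x*z)+(x*b))))
Apply DISTRIBUTE at root (target: ((y*y)*((x*b)+((x*z)+(x*b))))): ((y*y)*((x*b)+((x*z)+(x*b)))) -> (((y*y)*(x*b))+((y*y)*((x*z)+(x*b))))
Apply FACTOR at root (target: (((y*y)*(x*b))+((y*y)*((x*z)+(x*b))))): (((y*y)*(x*b))+((y*y)*((x*z)+(x*b)))) -> ((y*y)*((x*b)+((x*z)+(x*b))))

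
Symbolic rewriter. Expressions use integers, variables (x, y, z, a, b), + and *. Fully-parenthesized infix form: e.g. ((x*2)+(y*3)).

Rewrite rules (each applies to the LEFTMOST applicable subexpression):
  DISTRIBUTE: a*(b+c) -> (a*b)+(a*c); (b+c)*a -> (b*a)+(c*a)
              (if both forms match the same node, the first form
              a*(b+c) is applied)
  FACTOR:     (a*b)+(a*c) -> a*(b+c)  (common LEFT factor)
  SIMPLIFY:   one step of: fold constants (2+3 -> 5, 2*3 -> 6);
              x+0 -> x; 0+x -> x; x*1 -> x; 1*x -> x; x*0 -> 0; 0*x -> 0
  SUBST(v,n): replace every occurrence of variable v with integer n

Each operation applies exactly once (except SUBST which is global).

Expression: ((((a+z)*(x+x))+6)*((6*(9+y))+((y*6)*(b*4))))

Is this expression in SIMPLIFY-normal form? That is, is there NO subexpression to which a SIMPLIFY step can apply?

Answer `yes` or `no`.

Expression: ((((a+z)*(x+x))+6)*((6*(9+y))+((y*6)*(b*4))))
Scanning for simplifiable subexpressions (pre-order)...
  at root: ((((a+z)*(x+x))+6)*((6*(9+y))+((y*6)*(b*4)))) (not simplifiable)
  at L: (((a+z)*(x+x))+6) (not simplifiable)
  at LL: ((a+z)*(x+x)) (not simplifiable)
  at LLL: (a+z) (not simplifiable)
  at LLR: (x+x) (not simplifiable)
  at R: ((6*(9+y))+((y*6)*(b*4))) (not simplifiable)
  at RL: (6*(9+y)) (not simplifiable)
  at RLR: (9+y) (not simplifiable)
  at RR: ((y*6)*(b*4)) (not simplifiable)
  at RRL: (y*6) (not simplifiable)
  at RRR: (b*4) (not simplifiable)
Result: no simplifiable subexpression found -> normal form.

Answer: yes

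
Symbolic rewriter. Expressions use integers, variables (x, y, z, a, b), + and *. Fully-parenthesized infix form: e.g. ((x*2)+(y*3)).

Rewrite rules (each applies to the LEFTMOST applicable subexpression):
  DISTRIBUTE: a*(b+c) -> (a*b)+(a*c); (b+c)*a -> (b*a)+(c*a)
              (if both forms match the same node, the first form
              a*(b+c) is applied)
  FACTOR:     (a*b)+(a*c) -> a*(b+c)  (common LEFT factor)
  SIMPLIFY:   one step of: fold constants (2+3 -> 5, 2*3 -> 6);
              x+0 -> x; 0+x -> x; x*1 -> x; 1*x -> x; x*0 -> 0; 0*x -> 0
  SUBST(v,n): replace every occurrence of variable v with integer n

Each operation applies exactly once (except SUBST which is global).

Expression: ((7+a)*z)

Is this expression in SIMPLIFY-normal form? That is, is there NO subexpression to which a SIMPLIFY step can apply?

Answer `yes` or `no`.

Expression: ((7+a)*z)
Scanning for simplifiable subexpressions (pre-order)...
  at root: ((7+a)*z) (not simplifiable)
  at L: (7+a) (not simplifiable)
Result: no simplifiable subexpression found -> normal form.

Answer: yes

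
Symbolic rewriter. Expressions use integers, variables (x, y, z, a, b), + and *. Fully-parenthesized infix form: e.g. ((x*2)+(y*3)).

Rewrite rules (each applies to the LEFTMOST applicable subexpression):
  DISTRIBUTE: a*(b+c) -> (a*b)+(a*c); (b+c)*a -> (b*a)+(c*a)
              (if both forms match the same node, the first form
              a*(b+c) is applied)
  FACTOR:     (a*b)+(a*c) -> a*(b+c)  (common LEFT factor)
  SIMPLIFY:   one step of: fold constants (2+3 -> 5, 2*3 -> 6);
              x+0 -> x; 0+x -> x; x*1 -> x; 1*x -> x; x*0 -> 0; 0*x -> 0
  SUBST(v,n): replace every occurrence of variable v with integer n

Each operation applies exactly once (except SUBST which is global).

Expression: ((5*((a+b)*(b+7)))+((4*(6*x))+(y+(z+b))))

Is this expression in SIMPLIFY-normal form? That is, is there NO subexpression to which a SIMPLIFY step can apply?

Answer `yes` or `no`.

Expression: ((5*((a+b)*(b+7)))+((4*(6*x))+(y+(z+b))))
Scanning for simplifiable subexpressions (pre-order)...
  at root: ((5*((a+b)*(b+7)))+((4*(6*x))+(y+(z+b)))) (not simplifiable)
  at L: (5*((a+b)*(b+7))) (not simplifiable)
  at LR: ((a+b)*(b+7)) (not simplifiable)
  at LRL: (a+b) (not simplifiable)
  at LRR: (b+7) (not simplifiable)
  at R: ((4*(6*x))+(y+(z+b))) (not simplifiable)
  at RL: (4*(6*x)) (not simplifiable)
  at RLR: (6*x) (not simplifiable)
  at RR: (y+(z+b)) (not simplifiable)
  at RRR: (z+b) (not simplifiable)
Result: no simplifiable subexpression found -> normal form.

Answer: yes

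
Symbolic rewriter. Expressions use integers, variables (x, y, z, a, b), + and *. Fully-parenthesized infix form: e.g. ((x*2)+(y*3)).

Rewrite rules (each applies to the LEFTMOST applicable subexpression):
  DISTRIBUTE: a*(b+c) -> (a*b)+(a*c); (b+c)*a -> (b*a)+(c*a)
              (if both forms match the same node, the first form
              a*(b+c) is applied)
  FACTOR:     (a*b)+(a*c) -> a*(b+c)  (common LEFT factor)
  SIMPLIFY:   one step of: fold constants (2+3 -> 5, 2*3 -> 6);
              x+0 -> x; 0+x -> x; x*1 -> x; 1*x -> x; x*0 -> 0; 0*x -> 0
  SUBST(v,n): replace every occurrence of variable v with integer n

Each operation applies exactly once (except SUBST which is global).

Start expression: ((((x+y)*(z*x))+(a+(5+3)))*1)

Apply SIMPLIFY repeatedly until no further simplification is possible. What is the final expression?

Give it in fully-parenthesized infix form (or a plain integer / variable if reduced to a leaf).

Start: ((((x+y)*(z*x))+(a+(5+3)))*1)
Step 1: at root: ((((x+y)*(z*x))+(a+(5+3)))*1) -> (((x+y)*(z*x))+(a+(5+3))); overall: ((((x+y)*(z*x))+(a+(5+3)))*1) -> (((x+y)*(z*x))+(a+(5+3)))
Step 2: at RR: (5+3) -> 8; overall: (((x+y)*(z*x))+(a+(5+3))) -> (((x+y)*(z*x))+(a+8))
Fixed point: (((x+y)*(z*x))+(a+8))

Answer: (((x+y)*(z*x))+(a+8))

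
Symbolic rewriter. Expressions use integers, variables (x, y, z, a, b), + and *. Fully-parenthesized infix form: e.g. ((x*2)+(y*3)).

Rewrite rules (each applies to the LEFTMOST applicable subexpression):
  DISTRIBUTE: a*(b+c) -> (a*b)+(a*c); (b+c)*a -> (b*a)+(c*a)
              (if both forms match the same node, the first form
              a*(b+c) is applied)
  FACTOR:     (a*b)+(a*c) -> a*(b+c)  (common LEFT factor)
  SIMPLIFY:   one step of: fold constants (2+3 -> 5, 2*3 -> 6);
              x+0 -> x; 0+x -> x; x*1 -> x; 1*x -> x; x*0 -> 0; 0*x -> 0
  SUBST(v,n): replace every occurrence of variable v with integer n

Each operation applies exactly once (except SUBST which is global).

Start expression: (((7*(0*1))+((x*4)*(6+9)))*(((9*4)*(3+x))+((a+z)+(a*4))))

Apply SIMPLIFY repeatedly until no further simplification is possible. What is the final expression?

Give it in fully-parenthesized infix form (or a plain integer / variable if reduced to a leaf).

Start: (((7*(0*1))+((x*4)*(6+9)))*(((9*4)*(3+x))+((a+z)+(a*4))))
Step 1: at LLR: (0*1) -> 0; overall: (((7*(0*1))+((x*4)*(6+9)))*(((9*4)*(3+x))+((a+z)+(a*4)))) -> (((7*0)+((x*4)*(6+9)))*(((9*4)*(3+x))+((a+z)+(a*4))))
Step 2: at LL: (7*0) -> 0; overall: (((7*0)+((x*4)*(6+9)))*(((9*4)*(3+x))+((a+z)+(a*4)))) -> ((0+((x*4)*(6+9)))*(((9*4)*(3+x))+((a+z)+(a*4))))
Step 3: at L: (0+((x*4)*(6+9))) -> ((x*4)*(6+9)); overall: ((0+((x*4)*(6+9)))*(((9*4)*(3+x))+((a+z)+(a*4)))) -> (((x*4)*(6+9))*(((9*4)*(3+x))+((a+z)+(a*4))))
Step 4: at LR: (6+9) -> 15; overall: (((x*4)*(6+9))*(((9*4)*(3+x))+((a+z)+(a*4)))) -> (((x*4)*15)*(((9*4)*(3+x))+((a+z)+(a*4))))
Step 5: at RLL: (9*4) -> 36; overall: (((x*4)*15)*(((9*4)*(3+x))+((a+z)+(a*4)))) -> (((x*4)*15)*((36*(3+x))+((a+z)+(a*4))))
Fixed point: (((x*4)*15)*((36*(3+x))+((a+z)+(a*4))))

Answer: (((x*4)*15)*((36*(3+x))+((a+z)+(a*4))))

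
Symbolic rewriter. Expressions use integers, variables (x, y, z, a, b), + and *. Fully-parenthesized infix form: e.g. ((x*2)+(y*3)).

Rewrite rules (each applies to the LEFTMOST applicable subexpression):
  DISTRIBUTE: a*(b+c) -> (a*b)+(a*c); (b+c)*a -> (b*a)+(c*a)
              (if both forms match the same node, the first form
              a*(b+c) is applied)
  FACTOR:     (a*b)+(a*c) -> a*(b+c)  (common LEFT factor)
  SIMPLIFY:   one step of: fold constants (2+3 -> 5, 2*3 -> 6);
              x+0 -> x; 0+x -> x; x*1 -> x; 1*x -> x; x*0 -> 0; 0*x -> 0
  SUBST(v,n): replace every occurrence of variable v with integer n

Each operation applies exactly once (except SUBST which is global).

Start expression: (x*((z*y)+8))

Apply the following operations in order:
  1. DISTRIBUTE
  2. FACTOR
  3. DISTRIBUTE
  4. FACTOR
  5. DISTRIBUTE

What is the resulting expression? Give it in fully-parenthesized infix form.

Start: (x*((z*y)+8))
Apply DISTRIBUTE at root (target: (x*((z*y)+8))): (x*((z*y)+8)) -> ((x*(z*y))+(x*8))
Apply FACTOR at root (target: ((x*(z*y))+(x*8))): ((x*(z*y))+(x*8)) -> (x*((z*y)+8))
Apply DISTRIBUTE at root (target: (x*((z*y)+8))): (x*((z*y)+8)) -> ((x*(z*y))+(x*8))
Apply FACTOR at root (target: ((x*(z*y))+(x*8))): ((x*(z*y))+(x*8)) -> (x*((z*y)+8))
Apply DISTRIBUTE at root (target: (x*((z*y)+8))): (x*((z*y)+8)) -> ((x*(z*y))+(x*8))

Answer: ((x*(z*y))+(x*8))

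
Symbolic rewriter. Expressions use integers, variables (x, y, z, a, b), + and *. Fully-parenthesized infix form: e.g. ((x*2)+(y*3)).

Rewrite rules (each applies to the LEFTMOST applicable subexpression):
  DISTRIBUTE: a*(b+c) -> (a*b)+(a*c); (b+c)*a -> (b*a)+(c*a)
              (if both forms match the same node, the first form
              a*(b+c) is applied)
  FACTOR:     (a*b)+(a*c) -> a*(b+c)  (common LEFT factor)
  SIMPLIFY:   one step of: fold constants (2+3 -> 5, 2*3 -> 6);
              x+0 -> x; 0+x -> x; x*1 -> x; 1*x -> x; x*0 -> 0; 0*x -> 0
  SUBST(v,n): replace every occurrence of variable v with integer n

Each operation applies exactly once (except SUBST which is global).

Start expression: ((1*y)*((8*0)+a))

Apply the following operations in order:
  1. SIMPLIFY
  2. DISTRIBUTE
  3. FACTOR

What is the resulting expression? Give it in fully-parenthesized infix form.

Start: ((1*y)*((8*0)+a))
Apply SIMPLIFY at L (target: (1*y)): ((1*y)*((8*0)+a)) -> (y*((8*0)+a))
Apply DISTRIBUTE at root (target: (y*((8*0)+a))): (y*((8*0)+a)) -> ((y*(8*0))+(y*a))
Apply FACTOR at root (target: ((y*(8*0))+(y*a))): ((y*(8*0))+(y*a)) -> (y*((8*0)+a))

Answer: (y*((8*0)+a))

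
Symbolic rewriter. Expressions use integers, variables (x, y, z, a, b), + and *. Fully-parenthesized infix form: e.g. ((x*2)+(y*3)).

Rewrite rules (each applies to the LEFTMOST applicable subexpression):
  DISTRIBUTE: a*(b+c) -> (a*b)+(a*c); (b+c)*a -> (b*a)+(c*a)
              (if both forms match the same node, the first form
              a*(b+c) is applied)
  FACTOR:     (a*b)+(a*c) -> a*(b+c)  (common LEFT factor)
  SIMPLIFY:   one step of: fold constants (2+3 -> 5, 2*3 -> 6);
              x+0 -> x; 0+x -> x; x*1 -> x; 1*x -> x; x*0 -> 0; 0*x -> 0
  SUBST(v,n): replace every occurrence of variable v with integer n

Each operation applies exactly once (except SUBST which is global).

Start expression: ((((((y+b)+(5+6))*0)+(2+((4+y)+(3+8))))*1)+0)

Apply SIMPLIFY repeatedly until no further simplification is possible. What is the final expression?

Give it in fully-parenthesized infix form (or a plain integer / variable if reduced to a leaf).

Answer: (2+((4+y)+11))

Derivation:
Start: ((((((y+b)+(5+6))*0)+(2+((4+y)+(3+8))))*1)+0)
Step 1: at root: ((((((y+b)+(5+6))*0)+(2+((4+y)+(3+8))))*1)+0) -> (((((y+b)+(5+6))*0)+(2+((4+y)+(3+8))))*1); overall: ((((((y+b)+(5+6))*0)+(2+((4+y)+(3+8))))*1)+0) -> (((((y+b)+(5+6))*0)+(2+((4+y)+(3+8))))*1)
Step 2: at root: (((((y+b)+(5+6))*0)+(2+((4+y)+(3+8))))*1) -> ((((y+b)+(5+6))*0)+(2+((4+y)+(3+8)))); overall: (((((y+b)+(5+6))*0)+(2+((4+y)+(3+8))))*1) -> ((((y+b)+(5+6))*0)+(2+((4+y)+(3+8))))
Step 3: at L: (((y+b)+(5+6))*0) -> 0; overall: ((((y+b)+(5+6))*0)+(2+((4+y)+(3+8)))) -> (0+(2+((4+y)+(3+8))))
Step 4: at root: (0+(2+((4+y)+(3+8)))) -> (2+((4+y)+(3+8))); overall: (0+(2+((4+y)+(3+8)))) -> (2+((4+y)+(3+8)))
Step 5: at RR: (3+8) -> 11; overall: (2+((4+y)+(3+8))) -> (2+((4+y)+11))
Fixed point: (2+((4+y)+11))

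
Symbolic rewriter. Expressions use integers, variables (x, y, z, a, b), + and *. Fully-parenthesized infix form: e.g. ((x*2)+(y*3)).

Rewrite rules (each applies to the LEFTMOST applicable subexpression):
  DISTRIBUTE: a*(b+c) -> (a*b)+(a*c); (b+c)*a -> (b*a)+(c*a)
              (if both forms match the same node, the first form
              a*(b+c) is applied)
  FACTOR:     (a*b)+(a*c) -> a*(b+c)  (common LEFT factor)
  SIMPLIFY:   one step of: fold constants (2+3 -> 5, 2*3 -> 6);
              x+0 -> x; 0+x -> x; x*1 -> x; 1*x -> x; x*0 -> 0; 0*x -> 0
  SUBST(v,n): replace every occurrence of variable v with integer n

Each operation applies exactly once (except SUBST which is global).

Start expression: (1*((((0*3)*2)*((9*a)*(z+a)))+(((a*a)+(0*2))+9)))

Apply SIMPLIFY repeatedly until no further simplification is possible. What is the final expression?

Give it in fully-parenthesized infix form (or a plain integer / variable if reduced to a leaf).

Answer: ((a*a)+9)

Derivation:
Start: (1*((((0*3)*2)*((9*a)*(z+a)))+(((a*a)+(0*2))+9)))
Step 1: at root: (1*((((0*3)*2)*((9*a)*(z+a)))+(((a*a)+(0*2))+9))) -> ((((0*3)*2)*((9*a)*(z+a)))+(((a*a)+(0*2))+9)); overall: (1*((((0*3)*2)*((9*a)*(z+a)))+(((a*a)+(0*2))+9))) -> ((((0*3)*2)*((9*a)*(z+a)))+(((a*a)+(0*2))+9))
Step 2: at LLL: (0*3) -> 0; overall: ((((0*3)*2)*((9*a)*(z+a)))+(((a*a)+(0*2))+9)) -> (((0*2)*((9*a)*(z+a)))+(((a*a)+(0*2))+9))
Step 3: at LL: (0*2) -> 0; overall: (((0*2)*((9*a)*(z+a)))+(((a*a)+(0*2))+9)) -> ((0*((9*a)*(z+a)))+(((a*a)+(0*2))+9))
Step 4: at L: (0*((9*a)*(z+a))) -> 0; overall: ((0*((9*a)*(z+a)))+(((a*a)+(0*2))+9)) -> (0+(((a*a)+(0*2))+9))
Step 5: at root: (0+(((a*a)+(0*2))+9)) -> (((a*a)+(0*2))+9); overall: (0+(((a*a)+(0*2))+9)) -> (((a*a)+(0*2))+9)
Step 6: at LR: (0*2) -> 0; overall: (((a*a)+(0*2))+9) -> (((a*a)+0)+9)
Step 7: at L: ((a*a)+0) -> (a*a); overall: (((a*a)+0)+9) -> ((a*a)+9)
Fixed point: ((a*a)+9)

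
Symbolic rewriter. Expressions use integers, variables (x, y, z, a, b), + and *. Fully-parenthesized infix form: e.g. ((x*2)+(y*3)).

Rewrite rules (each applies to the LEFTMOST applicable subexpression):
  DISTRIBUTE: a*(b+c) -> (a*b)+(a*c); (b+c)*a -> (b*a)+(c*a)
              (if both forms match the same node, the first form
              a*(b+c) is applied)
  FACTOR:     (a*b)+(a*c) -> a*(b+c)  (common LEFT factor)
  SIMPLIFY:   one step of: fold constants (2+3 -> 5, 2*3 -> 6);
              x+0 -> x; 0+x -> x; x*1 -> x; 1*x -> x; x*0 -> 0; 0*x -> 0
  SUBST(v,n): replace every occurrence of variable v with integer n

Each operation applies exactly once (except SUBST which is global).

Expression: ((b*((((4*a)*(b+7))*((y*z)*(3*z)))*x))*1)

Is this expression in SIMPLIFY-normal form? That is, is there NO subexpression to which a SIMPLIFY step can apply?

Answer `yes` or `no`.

Expression: ((b*((((4*a)*(b+7))*((y*z)*(3*z)))*x))*1)
Scanning for simplifiable subexpressions (pre-order)...
  at root: ((b*((((4*a)*(b+7))*((y*z)*(3*z)))*x))*1) (SIMPLIFIABLE)
  at L: (b*((((4*a)*(b+7))*((y*z)*(3*z)))*x)) (not simplifiable)
  at LR: ((((4*a)*(b+7))*((y*z)*(3*z)))*x) (not simplifiable)
  at LRL: (((4*a)*(b+7))*((y*z)*(3*z))) (not simplifiable)
  at LRLL: ((4*a)*(b+7)) (not simplifiable)
  at LRLLL: (4*a) (not simplifiable)
  at LRLLR: (b+7) (not simplifiable)
  at LRLR: ((y*z)*(3*z)) (not simplifiable)
  at LRLRL: (y*z) (not simplifiable)
  at LRLRR: (3*z) (not simplifiable)
Found simplifiable subexpr at path root: ((b*((((4*a)*(b+7))*((y*z)*(3*z)))*x))*1)
One SIMPLIFY step would give: (b*((((4*a)*(b+7))*((y*z)*(3*z)))*x))
-> NOT in normal form.

Answer: no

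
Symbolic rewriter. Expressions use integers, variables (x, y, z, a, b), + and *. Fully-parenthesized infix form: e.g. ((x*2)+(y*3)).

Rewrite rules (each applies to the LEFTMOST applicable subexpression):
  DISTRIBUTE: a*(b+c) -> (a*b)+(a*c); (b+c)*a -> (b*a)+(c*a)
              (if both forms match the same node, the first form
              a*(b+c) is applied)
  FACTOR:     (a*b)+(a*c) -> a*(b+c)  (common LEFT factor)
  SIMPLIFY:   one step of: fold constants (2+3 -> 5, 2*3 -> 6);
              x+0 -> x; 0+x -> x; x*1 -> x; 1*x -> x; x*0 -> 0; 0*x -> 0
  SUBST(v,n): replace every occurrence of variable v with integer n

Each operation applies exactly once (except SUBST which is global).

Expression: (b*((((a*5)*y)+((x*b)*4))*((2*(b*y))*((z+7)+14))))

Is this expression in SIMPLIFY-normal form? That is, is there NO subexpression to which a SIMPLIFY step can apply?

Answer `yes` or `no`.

Expression: (b*((((a*5)*y)+((x*b)*4))*((2*(b*y))*((z+7)+14))))
Scanning for simplifiable subexpressions (pre-order)...
  at root: (b*((((a*5)*y)+((x*b)*4))*((2*(b*y))*((z+7)+14)))) (not simplifiable)
  at R: ((((a*5)*y)+((x*b)*4))*((2*(b*y))*((z+7)+14))) (not simplifiable)
  at RL: (((a*5)*y)+((x*b)*4)) (not simplifiable)
  at RLL: ((a*5)*y) (not simplifiable)
  at RLLL: (a*5) (not simplifiable)
  at RLR: ((x*b)*4) (not simplifiable)
  at RLRL: (x*b) (not simplifiable)
  at RR: ((2*(b*y))*((z+7)+14)) (not simplifiable)
  at RRL: (2*(b*y)) (not simplifiable)
  at RRLR: (b*y) (not simplifiable)
  at RRR: ((z+7)+14) (not simplifiable)
  at RRRL: (z+7) (not simplifiable)
Result: no simplifiable subexpression found -> normal form.

Answer: yes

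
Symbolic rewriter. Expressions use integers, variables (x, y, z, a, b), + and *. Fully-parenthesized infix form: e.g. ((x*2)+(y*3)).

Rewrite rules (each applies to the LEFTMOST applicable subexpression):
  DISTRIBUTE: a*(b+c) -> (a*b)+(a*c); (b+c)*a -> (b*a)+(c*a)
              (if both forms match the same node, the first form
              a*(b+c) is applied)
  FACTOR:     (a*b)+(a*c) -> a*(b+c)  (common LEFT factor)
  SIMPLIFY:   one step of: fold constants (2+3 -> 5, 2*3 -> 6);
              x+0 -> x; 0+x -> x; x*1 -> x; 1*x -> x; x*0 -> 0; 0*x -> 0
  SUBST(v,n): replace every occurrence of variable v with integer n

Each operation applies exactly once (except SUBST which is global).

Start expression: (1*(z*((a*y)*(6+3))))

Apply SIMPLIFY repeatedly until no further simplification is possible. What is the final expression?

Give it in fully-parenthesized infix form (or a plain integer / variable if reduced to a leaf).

Start: (1*(z*((a*y)*(6+3))))
Step 1: at root: (1*(z*((a*y)*(6+3)))) -> (z*((a*y)*(6+3))); overall: (1*(z*((a*y)*(6+3)))) -> (z*((a*y)*(6+3)))
Step 2: at RR: (6+3) -> 9; overall: (z*((a*y)*(6+3))) -> (z*((a*y)*9))
Fixed point: (z*((a*y)*9))

Answer: (z*((a*y)*9))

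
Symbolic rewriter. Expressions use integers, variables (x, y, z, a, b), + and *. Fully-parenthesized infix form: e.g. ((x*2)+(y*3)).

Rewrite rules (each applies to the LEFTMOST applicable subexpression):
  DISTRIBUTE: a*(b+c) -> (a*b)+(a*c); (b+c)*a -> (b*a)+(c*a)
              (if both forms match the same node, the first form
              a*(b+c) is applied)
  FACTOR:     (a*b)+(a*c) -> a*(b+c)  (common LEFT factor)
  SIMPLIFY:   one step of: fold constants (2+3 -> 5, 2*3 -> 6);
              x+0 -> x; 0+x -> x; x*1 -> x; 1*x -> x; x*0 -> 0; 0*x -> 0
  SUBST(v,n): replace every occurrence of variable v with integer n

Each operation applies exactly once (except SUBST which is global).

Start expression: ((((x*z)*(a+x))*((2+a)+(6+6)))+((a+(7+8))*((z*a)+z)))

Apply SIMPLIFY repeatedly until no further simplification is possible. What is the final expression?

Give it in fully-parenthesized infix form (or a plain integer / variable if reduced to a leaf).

Start: ((((x*z)*(a+x))*((2+a)+(6+6)))+((a+(7+8))*((z*a)+z)))
Step 1: at LRR: (6+6) -> 12; overall: ((((x*z)*(a+x))*((2+a)+(6+6)))+((a+(7+8))*((z*a)+z))) -> ((((x*z)*(a+x))*((2+a)+12))+((a+(7+8))*((z*a)+z)))
Step 2: at RLR: (7+8) -> 15; overall: ((((x*z)*(a+x))*((2+a)+12))+((a+(7+8))*((z*a)+z))) -> ((((x*z)*(a+x))*((2+a)+12))+((a+15)*((z*a)+z)))
Fixed point: ((((x*z)*(a+x))*((2+a)+12))+((a+15)*((z*a)+z)))

Answer: ((((x*z)*(a+x))*((2+a)+12))+((a+15)*((z*a)+z)))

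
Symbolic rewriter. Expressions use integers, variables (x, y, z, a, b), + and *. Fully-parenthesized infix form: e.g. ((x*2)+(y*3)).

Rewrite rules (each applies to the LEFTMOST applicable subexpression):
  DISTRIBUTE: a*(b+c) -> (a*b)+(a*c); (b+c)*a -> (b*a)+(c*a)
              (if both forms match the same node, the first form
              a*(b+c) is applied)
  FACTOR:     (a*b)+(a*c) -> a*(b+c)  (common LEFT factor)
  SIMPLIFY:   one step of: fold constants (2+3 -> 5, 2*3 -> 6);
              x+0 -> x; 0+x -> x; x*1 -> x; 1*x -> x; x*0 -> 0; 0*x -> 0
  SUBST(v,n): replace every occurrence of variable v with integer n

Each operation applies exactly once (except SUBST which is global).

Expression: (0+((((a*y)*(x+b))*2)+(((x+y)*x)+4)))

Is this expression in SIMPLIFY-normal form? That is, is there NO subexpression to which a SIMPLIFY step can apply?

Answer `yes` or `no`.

Answer: no

Derivation:
Expression: (0+((((a*y)*(x+b))*2)+(((x+y)*x)+4)))
Scanning for simplifiable subexpressions (pre-order)...
  at root: (0+((((a*y)*(x+b))*2)+(((x+y)*x)+4))) (SIMPLIFIABLE)
  at R: ((((a*y)*(x+b))*2)+(((x+y)*x)+4)) (not simplifiable)
  at RL: (((a*y)*(x+b))*2) (not simplifiable)
  at RLL: ((a*y)*(x+b)) (not simplifiable)
  at RLLL: (a*y) (not simplifiable)
  at RLLR: (x+b) (not simplifiable)
  at RR: (((x+y)*x)+4) (not simplifiable)
  at RRL: ((x+y)*x) (not simplifiable)
  at RRLL: (x+y) (not simplifiable)
Found simplifiable subexpr at path root: (0+((((a*y)*(x+b))*2)+(((x+y)*x)+4)))
One SIMPLIFY step would give: ((((a*y)*(x+b))*2)+(((x+y)*x)+4))
-> NOT in normal form.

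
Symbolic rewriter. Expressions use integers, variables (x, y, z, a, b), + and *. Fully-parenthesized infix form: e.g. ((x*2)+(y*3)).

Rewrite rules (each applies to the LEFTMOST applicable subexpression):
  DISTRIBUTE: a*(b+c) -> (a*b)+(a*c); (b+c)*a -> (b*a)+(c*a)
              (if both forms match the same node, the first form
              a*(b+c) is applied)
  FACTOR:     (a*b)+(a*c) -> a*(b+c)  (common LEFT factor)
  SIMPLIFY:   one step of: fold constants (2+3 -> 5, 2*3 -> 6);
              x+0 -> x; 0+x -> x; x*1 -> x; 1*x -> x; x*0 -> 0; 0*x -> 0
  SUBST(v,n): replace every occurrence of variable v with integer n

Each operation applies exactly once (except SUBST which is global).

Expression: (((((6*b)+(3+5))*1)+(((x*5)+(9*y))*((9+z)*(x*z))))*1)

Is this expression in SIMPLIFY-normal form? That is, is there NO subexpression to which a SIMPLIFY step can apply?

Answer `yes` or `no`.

Expression: (((((6*b)+(3+5))*1)+(((x*5)+(9*y))*((9+z)*(x*z))))*1)
Scanning for simplifiable subexpressions (pre-order)...
  at root: (((((6*b)+(3+5))*1)+(((x*5)+(9*y))*((9+z)*(x*z))))*1) (SIMPLIFIABLE)
  at L: ((((6*b)+(3+5))*1)+(((x*5)+(9*y))*((9+z)*(x*z)))) (not simplifiable)
  at LL: (((6*b)+(3+5))*1) (SIMPLIFIABLE)
  at LLL: ((6*b)+(3+5)) (not simplifiable)
  at LLLL: (6*b) (not simplifiable)
  at LLLR: (3+5) (SIMPLIFIABLE)
  at LR: (((x*5)+(9*y))*((9+z)*(x*z))) (not simplifiable)
  at LRL: ((x*5)+(9*y)) (not simplifiable)
  at LRLL: (x*5) (not simplifiable)
  at LRLR: (9*y) (not simplifiable)
  at LRR: ((9+z)*(x*z)) (not simplifiable)
  at LRRL: (9+z) (not simplifiable)
  at LRRR: (x*z) (not simplifiable)
Found simplifiable subexpr at path root: (((((6*b)+(3+5))*1)+(((x*5)+(9*y))*((9+z)*(x*z))))*1)
One SIMPLIFY step would give: ((((6*b)+(3+5))*1)+(((x*5)+(9*y))*((9+z)*(x*z))))
-> NOT in normal form.

Answer: no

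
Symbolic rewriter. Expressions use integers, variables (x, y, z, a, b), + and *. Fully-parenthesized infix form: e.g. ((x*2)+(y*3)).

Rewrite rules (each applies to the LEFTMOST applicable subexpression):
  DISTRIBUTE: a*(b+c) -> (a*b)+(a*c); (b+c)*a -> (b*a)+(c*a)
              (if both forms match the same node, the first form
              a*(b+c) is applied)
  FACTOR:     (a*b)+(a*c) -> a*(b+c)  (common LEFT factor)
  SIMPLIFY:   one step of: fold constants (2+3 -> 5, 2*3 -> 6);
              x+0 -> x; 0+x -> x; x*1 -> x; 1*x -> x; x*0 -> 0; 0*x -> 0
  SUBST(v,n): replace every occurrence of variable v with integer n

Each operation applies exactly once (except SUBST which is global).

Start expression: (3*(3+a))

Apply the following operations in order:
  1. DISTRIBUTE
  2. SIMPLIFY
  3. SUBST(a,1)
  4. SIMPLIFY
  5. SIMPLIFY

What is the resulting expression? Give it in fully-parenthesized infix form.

Answer: 12

Derivation:
Start: (3*(3+a))
Apply DISTRIBUTE at root (target: (3*(3+a))): (3*(3+a)) -> ((3*3)+(3*a))
Apply SIMPLIFY at L (target: (3*3)): ((3*3)+(3*a)) -> (9+(3*a))
Apply SUBST(a,1): (9+(3*a)) -> (9+(3*1))
Apply SIMPLIFY at R (target: (3*1)): (9+(3*1)) -> (9+3)
Apply SIMPLIFY at root (target: (9+3)): (9+3) -> 12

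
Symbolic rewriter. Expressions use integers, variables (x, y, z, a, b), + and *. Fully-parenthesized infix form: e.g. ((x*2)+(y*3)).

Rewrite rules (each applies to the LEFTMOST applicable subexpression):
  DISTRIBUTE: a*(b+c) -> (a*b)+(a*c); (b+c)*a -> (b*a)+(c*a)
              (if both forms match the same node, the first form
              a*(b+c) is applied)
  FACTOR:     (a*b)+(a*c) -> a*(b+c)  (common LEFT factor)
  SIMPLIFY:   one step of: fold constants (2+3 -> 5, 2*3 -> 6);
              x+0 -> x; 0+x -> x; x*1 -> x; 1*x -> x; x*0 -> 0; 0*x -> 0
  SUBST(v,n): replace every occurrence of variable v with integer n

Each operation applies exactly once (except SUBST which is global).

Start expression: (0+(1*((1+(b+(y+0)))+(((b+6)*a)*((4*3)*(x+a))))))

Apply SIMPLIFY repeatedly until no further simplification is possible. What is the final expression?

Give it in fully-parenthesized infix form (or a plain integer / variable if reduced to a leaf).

Answer: ((1+(b+y))+(((b+6)*a)*(12*(x+a))))

Derivation:
Start: (0+(1*((1+(b+(y+0)))+(((b+6)*a)*((4*3)*(x+a))))))
Step 1: at root: (0+(1*((1+(b+(y+0)))+(((b+6)*a)*((4*3)*(x+a)))))) -> (1*((1+(b+(y+0)))+(((b+6)*a)*((4*3)*(x+a))))); overall: (0+(1*((1+(b+(y+0)))+(((b+6)*a)*((4*3)*(x+a)))))) -> (1*((1+(b+(y+0)))+(((b+6)*a)*((4*3)*(x+a)))))
Step 2: at root: (1*((1+(b+(y+0)))+(((b+6)*a)*((4*3)*(x+a))))) -> ((1+(b+(y+0)))+(((b+6)*a)*((4*3)*(x+a)))); overall: (1*((1+(b+(y+0)))+(((b+6)*a)*((4*3)*(x+a))))) -> ((1+(b+(y+0)))+(((b+6)*a)*((4*3)*(x+a))))
Step 3: at LRR: (y+0) -> y; overall: ((1+(b+(y+0)))+(((b+6)*a)*((4*3)*(x+a)))) -> ((1+(b+y))+(((b+6)*a)*((4*3)*(x+a))))
Step 4: at RRL: (4*3) -> 12; overall: ((1+(b+y))+(((b+6)*a)*((4*3)*(x+a)))) -> ((1+(b+y))+(((b+6)*a)*(12*(x+a))))
Fixed point: ((1+(b+y))+(((b+6)*a)*(12*(x+a))))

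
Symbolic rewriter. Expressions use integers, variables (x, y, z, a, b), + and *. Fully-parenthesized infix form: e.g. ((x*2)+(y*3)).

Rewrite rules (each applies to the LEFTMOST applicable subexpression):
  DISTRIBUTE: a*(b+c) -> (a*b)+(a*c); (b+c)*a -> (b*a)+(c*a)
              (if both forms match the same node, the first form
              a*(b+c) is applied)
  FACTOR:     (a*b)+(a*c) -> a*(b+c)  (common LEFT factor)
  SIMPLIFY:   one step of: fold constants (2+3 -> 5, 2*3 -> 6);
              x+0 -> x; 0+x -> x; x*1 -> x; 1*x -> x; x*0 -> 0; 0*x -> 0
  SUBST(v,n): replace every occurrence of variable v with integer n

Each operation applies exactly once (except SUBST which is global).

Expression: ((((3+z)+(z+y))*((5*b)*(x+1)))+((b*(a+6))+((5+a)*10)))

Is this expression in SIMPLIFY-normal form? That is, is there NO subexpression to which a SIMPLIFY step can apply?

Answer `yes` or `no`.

Answer: yes

Derivation:
Expression: ((((3+z)+(z+y))*((5*b)*(x+1)))+((b*(a+6))+((5+a)*10)))
Scanning for simplifiable subexpressions (pre-order)...
  at root: ((((3+z)+(z+y))*((5*b)*(x+1)))+((b*(a+6))+((5+a)*10))) (not simplifiable)
  at L: (((3+z)+(z+y))*((5*b)*(x+1))) (not simplifiable)
  at LL: ((3+z)+(z+y)) (not simplifiable)
  at LLL: (3+z) (not simplifiable)
  at LLR: (z+y) (not simplifiable)
  at LR: ((5*b)*(x+1)) (not simplifiable)
  at LRL: (5*b) (not simplifiable)
  at LRR: (x+1) (not simplifiable)
  at R: ((b*(a+6))+((5+a)*10)) (not simplifiable)
  at RL: (b*(a+6)) (not simplifiable)
  at RLR: (a+6) (not simplifiable)
  at RR: ((5+a)*10) (not simplifiable)
  at RRL: (5+a) (not simplifiable)
Result: no simplifiable subexpression found -> normal form.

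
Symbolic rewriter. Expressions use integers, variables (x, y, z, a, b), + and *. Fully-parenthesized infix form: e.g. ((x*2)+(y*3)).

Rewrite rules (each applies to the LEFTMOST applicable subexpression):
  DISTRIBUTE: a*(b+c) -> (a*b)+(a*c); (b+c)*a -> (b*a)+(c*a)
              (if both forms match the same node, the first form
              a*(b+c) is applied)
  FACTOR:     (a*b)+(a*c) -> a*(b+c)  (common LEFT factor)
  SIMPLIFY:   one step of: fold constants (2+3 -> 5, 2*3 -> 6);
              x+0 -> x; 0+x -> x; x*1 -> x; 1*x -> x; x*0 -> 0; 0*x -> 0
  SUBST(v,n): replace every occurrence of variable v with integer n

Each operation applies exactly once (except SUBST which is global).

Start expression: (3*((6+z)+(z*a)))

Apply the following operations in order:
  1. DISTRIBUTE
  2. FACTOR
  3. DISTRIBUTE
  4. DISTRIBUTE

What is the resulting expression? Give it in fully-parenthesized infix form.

Start: (3*((6+z)+(z*a)))
Apply DISTRIBUTE at root (target: (3*((6+z)+(z*a)))): (3*((6+z)+(z*a))) -> ((3*(6+z))+(3*(z*a)))
Apply FACTOR at root (target: ((3*(6+z))+(3*(z*a)))): ((3*(6+z))+(3*(z*a))) -> (3*((6+z)+(z*a)))
Apply DISTRIBUTE at root (target: (3*((6+z)+(z*a)))): (3*((6+z)+(z*a))) -> ((3*(6+z))+(3*(z*a)))
Apply DISTRIBUTE at L (target: (3*(6+z))): ((3*(6+z))+(3*(z*a))) -> (((3*6)+(3*z))+(3*(z*a)))

Answer: (((3*6)+(3*z))+(3*(z*a)))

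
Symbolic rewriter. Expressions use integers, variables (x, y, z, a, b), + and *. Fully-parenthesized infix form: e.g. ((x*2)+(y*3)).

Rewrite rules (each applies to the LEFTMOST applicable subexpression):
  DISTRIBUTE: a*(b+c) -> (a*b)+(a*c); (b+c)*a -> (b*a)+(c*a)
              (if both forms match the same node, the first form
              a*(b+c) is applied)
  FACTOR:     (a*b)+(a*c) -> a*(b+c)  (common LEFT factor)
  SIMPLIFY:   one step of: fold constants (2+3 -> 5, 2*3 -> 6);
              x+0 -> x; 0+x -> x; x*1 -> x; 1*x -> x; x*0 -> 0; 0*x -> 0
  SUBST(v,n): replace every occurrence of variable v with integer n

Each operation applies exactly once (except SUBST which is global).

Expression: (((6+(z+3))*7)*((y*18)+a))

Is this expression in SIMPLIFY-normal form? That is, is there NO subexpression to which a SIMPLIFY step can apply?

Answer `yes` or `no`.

Answer: yes

Derivation:
Expression: (((6+(z+3))*7)*((y*18)+a))
Scanning for simplifiable subexpressions (pre-order)...
  at root: (((6+(z+3))*7)*((y*18)+a)) (not simplifiable)
  at L: ((6+(z+3))*7) (not simplifiable)
  at LL: (6+(z+3)) (not simplifiable)
  at LLR: (z+3) (not simplifiable)
  at R: ((y*18)+a) (not simplifiable)
  at RL: (y*18) (not simplifiable)
Result: no simplifiable subexpression found -> normal form.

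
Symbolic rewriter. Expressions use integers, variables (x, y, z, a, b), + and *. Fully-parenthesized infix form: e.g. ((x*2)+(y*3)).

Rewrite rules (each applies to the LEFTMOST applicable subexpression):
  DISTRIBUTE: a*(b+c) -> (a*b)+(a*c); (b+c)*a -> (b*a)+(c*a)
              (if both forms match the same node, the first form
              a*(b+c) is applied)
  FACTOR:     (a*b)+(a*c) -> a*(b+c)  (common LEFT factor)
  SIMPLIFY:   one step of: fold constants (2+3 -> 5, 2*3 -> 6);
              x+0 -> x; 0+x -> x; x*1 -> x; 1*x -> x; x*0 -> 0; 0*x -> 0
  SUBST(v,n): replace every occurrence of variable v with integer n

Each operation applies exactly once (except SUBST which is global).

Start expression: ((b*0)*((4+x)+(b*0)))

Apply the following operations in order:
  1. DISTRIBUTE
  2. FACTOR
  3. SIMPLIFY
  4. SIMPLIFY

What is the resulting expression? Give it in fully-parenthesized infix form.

Start: ((b*0)*((4+x)+(b*0)))
Apply DISTRIBUTE at root (target: ((b*0)*((4+x)+(b*0)))): ((b*0)*((4+x)+(b*0))) -> (((b*0)*(4+x))+((b*0)*(b*0)))
Apply FACTOR at root (target: (((b*0)*(4+x))+((b*0)*(b*0)))): (((b*0)*(4+x))+((b*0)*(b*0))) -> ((b*0)*((4+x)+(b*0)))
Apply SIMPLIFY at L (target: (b*0)): ((b*0)*((4+x)+(b*0))) -> (0*((4+x)+(b*0)))
Apply SIMPLIFY at root (target: (0*((4+x)+(b*0)))): (0*((4+x)+(b*0))) -> 0

Answer: 0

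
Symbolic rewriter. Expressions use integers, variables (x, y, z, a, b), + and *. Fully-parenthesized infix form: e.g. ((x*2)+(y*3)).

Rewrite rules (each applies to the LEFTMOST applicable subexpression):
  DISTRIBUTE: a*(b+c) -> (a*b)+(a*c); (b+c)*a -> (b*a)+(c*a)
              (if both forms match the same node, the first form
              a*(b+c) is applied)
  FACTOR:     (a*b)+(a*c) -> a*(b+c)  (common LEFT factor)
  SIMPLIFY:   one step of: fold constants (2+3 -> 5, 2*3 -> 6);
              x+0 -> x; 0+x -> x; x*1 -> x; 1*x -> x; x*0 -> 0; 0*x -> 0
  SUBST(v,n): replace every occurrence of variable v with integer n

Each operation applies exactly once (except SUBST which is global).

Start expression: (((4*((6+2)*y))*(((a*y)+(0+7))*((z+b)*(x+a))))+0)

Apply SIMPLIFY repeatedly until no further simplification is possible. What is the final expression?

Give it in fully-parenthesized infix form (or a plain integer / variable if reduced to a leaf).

Answer: ((4*(8*y))*(((a*y)+7)*((z+b)*(x+a))))

Derivation:
Start: (((4*((6+2)*y))*(((a*y)+(0+7))*((z+b)*(x+a))))+0)
Step 1: at root: (((4*((6+2)*y))*(((a*y)+(0+7))*((z+b)*(x+a))))+0) -> ((4*((6+2)*y))*(((a*y)+(0+7))*((z+b)*(x+a)))); overall: (((4*((6+2)*y))*(((a*y)+(0+7))*((z+b)*(x+a))))+0) -> ((4*((6+2)*y))*(((a*y)+(0+7))*((z+b)*(x+a))))
Step 2: at LRL: (6+2) -> 8; overall: ((4*((6+2)*y))*(((a*y)+(0+7))*((z+b)*(x+a)))) -> ((4*(8*y))*(((a*y)+(0+7))*((z+b)*(x+a))))
Step 3: at RLR: (0+7) -> 7; overall: ((4*(8*y))*(((a*y)+(0+7))*((z+b)*(x+a)))) -> ((4*(8*y))*(((a*y)+7)*((z+b)*(x+a))))
Fixed point: ((4*(8*y))*(((a*y)+7)*((z+b)*(x+a))))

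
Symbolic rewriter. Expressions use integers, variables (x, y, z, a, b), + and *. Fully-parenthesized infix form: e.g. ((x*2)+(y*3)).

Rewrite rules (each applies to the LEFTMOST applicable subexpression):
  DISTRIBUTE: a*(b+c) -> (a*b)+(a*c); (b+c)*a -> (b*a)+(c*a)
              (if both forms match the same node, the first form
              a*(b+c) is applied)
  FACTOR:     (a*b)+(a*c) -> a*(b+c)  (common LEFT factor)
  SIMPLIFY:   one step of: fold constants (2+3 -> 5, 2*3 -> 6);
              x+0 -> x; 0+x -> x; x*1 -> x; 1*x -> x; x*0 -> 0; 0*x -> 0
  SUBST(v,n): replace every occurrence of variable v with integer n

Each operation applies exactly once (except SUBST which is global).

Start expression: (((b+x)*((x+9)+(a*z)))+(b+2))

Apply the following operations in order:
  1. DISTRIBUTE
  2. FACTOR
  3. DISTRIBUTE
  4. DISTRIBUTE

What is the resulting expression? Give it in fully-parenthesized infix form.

Answer: (((((b+x)*x)+((b+x)*9))+((b+x)*(a*z)))+(b+2))

Derivation:
Start: (((b+x)*((x+9)+(a*z)))+(b+2))
Apply DISTRIBUTE at L (target: ((b+x)*((x+9)+(a*z)))): (((b+x)*((x+9)+(a*z)))+(b+2)) -> ((((b+x)*(x+9))+((b+x)*(a*z)))+(b+2))
Apply FACTOR at L (target: (((b+x)*(x+9))+((b+x)*(a*z)))): ((((b+x)*(x+9))+((b+x)*(a*z)))+(b+2)) -> (((b+x)*((x+9)+(a*z)))+(b+2))
Apply DISTRIBUTE at L (target: ((b+x)*((x+9)+(a*z)))): (((b+x)*((x+9)+(a*z)))+(b+2)) -> ((((b+x)*(x+9))+((b+x)*(a*z)))+(b+2))
Apply DISTRIBUTE at LL (target: ((b+x)*(x+9))): ((((b+x)*(x+9))+((b+x)*(a*z)))+(b+2)) -> (((((b+x)*x)+((b+x)*9))+((b+x)*(a*z)))+(b+2))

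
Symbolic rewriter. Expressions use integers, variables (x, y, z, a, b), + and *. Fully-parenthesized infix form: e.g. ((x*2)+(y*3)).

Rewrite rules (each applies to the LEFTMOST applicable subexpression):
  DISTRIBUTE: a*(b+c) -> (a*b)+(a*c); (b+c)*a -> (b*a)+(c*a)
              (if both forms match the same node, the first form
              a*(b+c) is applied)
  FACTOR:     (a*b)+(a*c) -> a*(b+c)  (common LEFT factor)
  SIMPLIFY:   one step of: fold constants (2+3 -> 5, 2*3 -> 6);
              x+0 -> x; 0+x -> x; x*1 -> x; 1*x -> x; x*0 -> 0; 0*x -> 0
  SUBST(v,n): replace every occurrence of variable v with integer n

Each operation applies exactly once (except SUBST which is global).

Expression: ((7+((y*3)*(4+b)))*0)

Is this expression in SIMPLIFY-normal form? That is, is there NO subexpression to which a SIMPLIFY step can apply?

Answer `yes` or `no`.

Expression: ((7+((y*3)*(4+b)))*0)
Scanning for simplifiable subexpressions (pre-order)...
  at root: ((7+((y*3)*(4+b)))*0) (SIMPLIFIABLE)
  at L: (7+((y*3)*(4+b))) (not simplifiable)
  at LR: ((y*3)*(4+b)) (not simplifiable)
  at LRL: (y*3) (not simplifiable)
  at LRR: (4+b) (not simplifiable)
Found simplifiable subexpr at path root: ((7+((y*3)*(4+b)))*0)
One SIMPLIFY step would give: 0
-> NOT in normal form.

Answer: no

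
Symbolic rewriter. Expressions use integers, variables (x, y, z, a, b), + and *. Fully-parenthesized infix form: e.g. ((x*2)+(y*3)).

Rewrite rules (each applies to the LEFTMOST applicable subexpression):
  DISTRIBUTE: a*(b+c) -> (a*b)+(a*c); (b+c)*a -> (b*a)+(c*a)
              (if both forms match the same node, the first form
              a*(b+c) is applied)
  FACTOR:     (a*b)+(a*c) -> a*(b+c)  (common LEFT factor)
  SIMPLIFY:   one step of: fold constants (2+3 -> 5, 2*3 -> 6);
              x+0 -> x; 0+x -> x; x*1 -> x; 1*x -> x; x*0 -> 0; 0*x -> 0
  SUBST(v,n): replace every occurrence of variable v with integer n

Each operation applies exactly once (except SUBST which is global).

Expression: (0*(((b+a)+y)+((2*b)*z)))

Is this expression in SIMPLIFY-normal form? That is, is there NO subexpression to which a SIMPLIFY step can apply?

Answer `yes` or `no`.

Expression: (0*(((b+a)+y)+((2*b)*z)))
Scanning for simplifiable subexpressions (pre-order)...
  at root: (0*(((b+a)+y)+((2*b)*z))) (SIMPLIFIABLE)
  at R: (((b+a)+y)+((2*b)*z)) (not simplifiable)
  at RL: ((b+a)+y) (not simplifiable)
  at RLL: (b+a) (not simplifiable)
  at RR: ((2*b)*z) (not simplifiable)
  at RRL: (2*b) (not simplifiable)
Found simplifiable subexpr at path root: (0*(((b+a)+y)+((2*b)*z)))
One SIMPLIFY step would give: 0
-> NOT in normal form.

Answer: no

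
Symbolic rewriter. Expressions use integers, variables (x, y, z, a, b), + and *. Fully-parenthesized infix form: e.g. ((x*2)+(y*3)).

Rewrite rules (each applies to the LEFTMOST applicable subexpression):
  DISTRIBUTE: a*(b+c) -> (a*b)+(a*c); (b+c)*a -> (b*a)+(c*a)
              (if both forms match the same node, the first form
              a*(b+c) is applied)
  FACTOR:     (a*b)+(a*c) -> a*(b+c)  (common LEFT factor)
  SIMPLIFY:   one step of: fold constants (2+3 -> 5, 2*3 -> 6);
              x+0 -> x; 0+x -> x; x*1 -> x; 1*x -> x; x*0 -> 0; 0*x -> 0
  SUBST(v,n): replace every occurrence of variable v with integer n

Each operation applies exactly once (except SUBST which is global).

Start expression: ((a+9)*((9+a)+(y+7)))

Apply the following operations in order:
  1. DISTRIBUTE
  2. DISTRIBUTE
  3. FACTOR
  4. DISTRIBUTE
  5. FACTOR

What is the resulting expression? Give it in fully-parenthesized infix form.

Start: ((a+9)*((9+a)+(y+7)))
Apply DISTRIBUTE at root (target: ((a+9)*((9+a)+(y+7)))): ((a+9)*((9+a)+(y+7))) -> (((a+9)*(9+a))+((a+9)*(y+7)))
Apply DISTRIBUTE at L (target: ((a+9)*(9+a))): (((a+9)*(9+a))+((a+9)*(y+7))) -> ((((a+9)*9)+((a+9)*a))+((a+9)*(y+7)))
Apply FACTOR at L (target: (((a+9)*9)+((a+9)*a))): ((((a+9)*9)+((a+9)*a))+((a+9)*(y+7))) -> (((a+9)*(9+a))+((a+9)*(y+7)))
Apply DISTRIBUTE at L (target: ((a+9)*(9+a))): (((a+9)*(9+a))+((a+9)*(y+7))) -> ((((a+9)*9)+((a+9)*a))+((a+9)*(y+7)))
Apply FACTOR at L (target: (((a+9)*9)+((a+9)*a))): ((((a+9)*9)+((a+9)*a))+((a+9)*(y+7))) -> (((a+9)*(9+a))+((a+9)*(y+7)))

Answer: (((a+9)*(9+a))+((a+9)*(y+7)))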